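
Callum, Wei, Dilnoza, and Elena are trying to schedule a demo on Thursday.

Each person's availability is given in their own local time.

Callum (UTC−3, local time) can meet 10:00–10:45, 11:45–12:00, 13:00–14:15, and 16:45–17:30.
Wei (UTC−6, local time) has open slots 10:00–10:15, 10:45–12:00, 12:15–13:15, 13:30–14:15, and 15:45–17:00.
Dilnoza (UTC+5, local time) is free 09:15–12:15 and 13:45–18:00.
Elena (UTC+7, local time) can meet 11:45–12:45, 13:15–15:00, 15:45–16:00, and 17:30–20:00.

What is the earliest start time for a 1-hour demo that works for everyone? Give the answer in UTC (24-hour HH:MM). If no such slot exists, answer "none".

none

Callum → UTC: 13:00–13:45, 14:45–15:00, 16:00–17:15, 19:45–20:30.
Wei → UTC: 16:00–16:15, 16:45–18:00, 18:15–19:15, 19:30–20:15, 21:45–23:00.
Dilnoza → UTC: 04:15–07:15, 08:45–13:00.
Elena → UTC: 04:45–05:45, 06:15–08:00, 08:45–09:00, 10:30–13:00.
Callum ∩ Wei: 16:00–16:15, 16:45–17:15, 19:45–20:15.
Callum ∩ Wei ∩ Dilnoza: (none).
Callum ∩ Wei ∩ Dilnoza ∩ Elena: (none).
Windows ≥ 60 min: (none).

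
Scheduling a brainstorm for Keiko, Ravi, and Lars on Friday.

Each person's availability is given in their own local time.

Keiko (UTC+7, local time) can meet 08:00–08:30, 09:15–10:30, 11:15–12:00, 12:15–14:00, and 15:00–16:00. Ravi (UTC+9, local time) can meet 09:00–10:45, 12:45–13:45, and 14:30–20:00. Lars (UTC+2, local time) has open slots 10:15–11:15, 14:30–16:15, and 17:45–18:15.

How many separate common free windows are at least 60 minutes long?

0

Keiko → UTC: 01:00–01:30, 02:15–03:30, 04:15–05:00, 05:15–07:00, 08:00–09:00.
Ravi → UTC: 00:00–01:45, 03:45–04:45, 05:30–11:00.
Lars → UTC: 08:15–09:15, 12:30–14:15, 15:45–16:15.
Keiko ∩ Ravi: 01:00–01:30, 04:15–04:45, 05:30–07:00, 08:00–09:00.
Keiko ∩ Ravi ∩ Lars: 08:15–09:00.
Windows ≥ 60 min: (none).
That's 0 windows.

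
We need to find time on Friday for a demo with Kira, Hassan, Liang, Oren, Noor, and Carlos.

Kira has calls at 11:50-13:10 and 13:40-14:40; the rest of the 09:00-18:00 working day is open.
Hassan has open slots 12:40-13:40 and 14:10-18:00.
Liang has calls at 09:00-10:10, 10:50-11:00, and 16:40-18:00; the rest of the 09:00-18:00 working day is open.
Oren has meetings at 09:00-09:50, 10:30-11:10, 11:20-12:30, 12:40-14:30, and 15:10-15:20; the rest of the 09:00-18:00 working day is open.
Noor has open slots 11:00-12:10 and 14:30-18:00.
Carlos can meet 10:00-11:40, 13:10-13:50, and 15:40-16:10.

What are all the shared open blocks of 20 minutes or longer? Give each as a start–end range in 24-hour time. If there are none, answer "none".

Kira free within 09:00–18:00: 09:00–11:50, 13:10–13:40, 14:40–18:00.
Liang free within 09:00–18:00: 10:10–10:50, 11:00–16:40.
Oren free within 09:00–18:00: 09:50–10:30, 11:10–11:20, 12:30–12:40, 14:30–15:10, 15:20–18:00.
Kira ∩ Hassan: 13:10–13:40, 14:40–18:00.
Kira ∩ Hassan ∩ Liang: 13:10–13:40, 14:40–16:40.
Kira ∩ Hassan ∩ Liang ∩ Oren: 14:40–15:10, 15:20–16:40.
Kira ∩ Hassan ∩ Liang ∩ Oren ∩ Noor: 14:40–15:10, 15:20–16:40.
Kira ∩ Hassan ∩ Liang ∩ Oren ∩ Noor ∩ Carlos: 15:40–16:10.
Windows ≥ 20 min: 15:40–16:10.

15:40–16:10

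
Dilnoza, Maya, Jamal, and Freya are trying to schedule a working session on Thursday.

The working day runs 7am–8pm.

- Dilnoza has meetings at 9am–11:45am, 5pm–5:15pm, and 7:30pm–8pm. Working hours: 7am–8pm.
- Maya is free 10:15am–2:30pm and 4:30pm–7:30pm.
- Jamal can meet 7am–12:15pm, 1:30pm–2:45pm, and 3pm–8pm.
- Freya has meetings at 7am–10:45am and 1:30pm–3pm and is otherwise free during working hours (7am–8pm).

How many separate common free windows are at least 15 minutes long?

3

Dilnoza free within 07:00–20:00: 07:00–09:00, 11:45–17:00, 17:15–19:30.
Freya free within 07:00–20:00: 10:45–13:30, 15:00–20:00.
Dilnoza ∩ Maya: 11:45–14:30, 16:30–17:00, 17:15–19:30.
Dilnoza ∩ Maya ∩ Jamal: 11:45–12:15, 13:30–14:30, 16:30–17:00, 17:15–19:30.
Dilnoza ∩ Maya ∩ Jamal ∩ Freya: 11:45–12:15, 16:30–17:00, 17:15–19:30.
Windows ≥ 15 min: 11:45–12:15, 16:30–17:00, 17:15–19:30.
That's 3 windows.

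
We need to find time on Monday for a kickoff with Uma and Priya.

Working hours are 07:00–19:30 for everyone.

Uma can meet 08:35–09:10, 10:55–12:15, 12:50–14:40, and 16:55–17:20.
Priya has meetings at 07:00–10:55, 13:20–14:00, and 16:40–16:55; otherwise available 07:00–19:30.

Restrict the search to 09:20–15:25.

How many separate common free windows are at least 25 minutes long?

Priya free within 07:00–19:30: 10:55–13:20, 14:00–16:40, 16:55–19:30.
Uma ∩ Priya: 10:55–12:15, 12:50–13:20, 14:00–14:40, 16:55–17:20.
Restricted to 09:20–15:25: 10:55–12:15, 12:50–13:20, 14:00–14:40.
Windows ≥ 25 min: 10:55–12:15, 12:50–13:20, 14:00–14:40.
That's 3 windows.

3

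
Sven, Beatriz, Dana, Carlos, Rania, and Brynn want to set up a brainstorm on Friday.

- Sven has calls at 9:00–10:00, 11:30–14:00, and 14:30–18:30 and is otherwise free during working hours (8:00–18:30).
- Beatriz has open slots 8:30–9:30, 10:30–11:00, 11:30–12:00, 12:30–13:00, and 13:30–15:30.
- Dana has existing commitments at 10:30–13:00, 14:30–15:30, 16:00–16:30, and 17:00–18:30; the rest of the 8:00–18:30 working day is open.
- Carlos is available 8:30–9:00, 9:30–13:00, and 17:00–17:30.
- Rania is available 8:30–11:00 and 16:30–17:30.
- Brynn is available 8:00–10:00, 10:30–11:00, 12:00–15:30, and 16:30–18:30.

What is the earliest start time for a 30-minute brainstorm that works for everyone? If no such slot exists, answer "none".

Sven free within 08:00–18:30: 08:00–09:00, 10:00–11:30, 14:00–14:30.
Dana free within 08:00–18:30: 08:00–10:30, 13:00–14:30, 15:30–16:00, 16:30–17:00.
Sven ∩ Beatriz: 08:30–09:00, 10:30–11:00, 14:00–14:30.
Sven ∩ Beatriz ∩ Dana: 08:30–09:00, 14:00–14:30.
Sven ∩ Beatriz ∩ Dana ∩ Carlos: 08:30–09:00.
Sven ∩ Beatriz ∩ Dana ∩ Carlos ∩ Rania: 08:30–09:00.
Sven ∩ Beatriz ∩ Dana ∩ Carlos ∩ Rania ∩ Brynn: 08:30–09:00.
Windows ≥ 30 min: 08:30–09:00.
Earliest such window starts at 08:30.

08:30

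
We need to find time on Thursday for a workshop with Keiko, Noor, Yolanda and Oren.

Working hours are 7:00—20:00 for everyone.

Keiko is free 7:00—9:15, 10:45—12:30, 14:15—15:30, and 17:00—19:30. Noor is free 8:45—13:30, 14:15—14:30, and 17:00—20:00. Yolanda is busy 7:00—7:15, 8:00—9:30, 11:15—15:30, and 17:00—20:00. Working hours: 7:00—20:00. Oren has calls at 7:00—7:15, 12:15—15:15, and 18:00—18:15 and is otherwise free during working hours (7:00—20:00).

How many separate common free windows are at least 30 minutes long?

1

Yolanda free within 07:00–20:00: 07:15–08:00, 09:30–11:15, 15:30–17:00.
Oren free within 07:00–20:00: 07:15–12:15, 15:15–18:00, 18:15–20:00.
Keiko ∩ Noor: 08:45–09:15, 10:45–12:30, 14:15–14:30, 17:00–19:30.
Keiko ∩ Noor ∩ Yolanda: 10:45–11:15.
Keiko ∩ Noor ∩ Yolanda ∩ Oren: 10:45–11:15.
Windows ≥ 30 min: 10:45–11:15.
That's 1 window.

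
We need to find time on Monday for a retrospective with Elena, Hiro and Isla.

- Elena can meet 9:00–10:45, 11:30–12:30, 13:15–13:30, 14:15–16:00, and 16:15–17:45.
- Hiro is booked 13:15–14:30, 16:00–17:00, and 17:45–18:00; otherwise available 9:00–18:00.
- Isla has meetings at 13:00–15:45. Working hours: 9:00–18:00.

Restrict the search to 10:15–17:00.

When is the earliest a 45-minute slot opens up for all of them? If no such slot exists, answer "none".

11:30

Hiro free within 09:00–18:00: 09:00–13:15, 14:30–16:00, 17:00–17:45.
Isla free within 09:00–18:00: 09:00–13:00, 15:45–18:00.
Elena ∩ Hiro: 09:00–10:45, 11:30–12:30, 14:30–16:00, 17:00–17:45.
Elena ∩ Hiro ∩ Isla: 09:00–10:45, 11:30–12:30, 15:45–16:00, 17:00–17:45.
Restricted to 10:15–17:00: 10:15–10:45, 11:30–12:30, 15:45–16:00.
Windows ≥ 45 min: 11:30–12:30.
Earliest such window starts at 11:30.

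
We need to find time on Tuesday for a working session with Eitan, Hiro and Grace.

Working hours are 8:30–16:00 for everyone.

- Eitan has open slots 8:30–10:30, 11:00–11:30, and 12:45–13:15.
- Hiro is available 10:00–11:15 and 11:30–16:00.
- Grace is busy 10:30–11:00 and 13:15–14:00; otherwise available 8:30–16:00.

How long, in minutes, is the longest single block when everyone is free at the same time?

Grace free within 08:30–16:00: 08:30–10:30, 11:00–13:15, 14:00–16:00.
Eitan ∩ Hiro: 10:00–10:30, 11:00–11:15, 12:45–13:15.
Eitan ∩ Hiro ∩ Grace: 10:00–10:30, 11:00–11:15, 12:45–13:15.
Common window lengths: 30, 15, 30 min; longest is 30.

30 minutes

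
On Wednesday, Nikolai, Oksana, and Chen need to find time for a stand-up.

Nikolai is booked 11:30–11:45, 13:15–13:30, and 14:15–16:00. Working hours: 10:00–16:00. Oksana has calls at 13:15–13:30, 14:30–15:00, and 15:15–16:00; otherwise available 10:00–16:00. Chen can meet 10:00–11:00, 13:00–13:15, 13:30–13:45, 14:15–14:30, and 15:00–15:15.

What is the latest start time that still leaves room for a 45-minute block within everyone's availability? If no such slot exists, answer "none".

10:15

Nikolai free within 10:00–16:00: 10:00–11:30, 11:45–13:15, 13:30–14:15.
Oksana free within 10:00–16:00: 10:00–13:15, 13:30–14:30, 15:00–15:15.
Nikolai ∩ Oksana: 10:00–11:30, 11:45–13:15, 13:30–14:15.
Nikolai ∩ Oksana ∩ Chen: 10:00–11:00, 13:00–13:15, 13:30–13:45.
Windows ≥ 45 min: 10:00–11:00.
Latest start in the last window 10:00–11:00 is 11:00 − 45 min = 10:15.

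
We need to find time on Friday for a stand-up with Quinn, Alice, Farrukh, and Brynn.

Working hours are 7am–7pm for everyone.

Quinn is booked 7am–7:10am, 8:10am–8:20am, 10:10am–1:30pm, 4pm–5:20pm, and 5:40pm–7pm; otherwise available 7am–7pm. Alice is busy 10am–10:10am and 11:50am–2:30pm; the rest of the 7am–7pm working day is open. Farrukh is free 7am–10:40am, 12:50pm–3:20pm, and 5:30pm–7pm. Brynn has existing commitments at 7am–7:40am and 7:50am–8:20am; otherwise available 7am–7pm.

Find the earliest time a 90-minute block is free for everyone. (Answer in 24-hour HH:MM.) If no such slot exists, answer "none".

08:20

Quinn free within 07:00–19:00: 07:10–08:10, 08:20–10:10, 13:30–16:00, 17:20–17:40.
Alice free within 07:00–19:00: 07:00–10:00, 10:10–11:50, 14:30–19:00.
Brynn free within 07:00–19:00: 07:40–07:50, 08:20–19:00.
Quinn ∩ Alice: 07:10–08:10, 08:20–10:00, 14:30–16:00, 17:20–17:40.
Quinn ∩ Alice ∩ Farrukh: 07:10–08:10, 08:20–10:00, 14:30–15:20, 17:30–17:40.
Quinn ∩ Alice ∩ Farrukh ∩ Brynn: 07:40–07:50, 08:20–10:00, 14:30–15:20, 17:30–17:40.
Windows ≥ 90 min: 08:20–10:00.
Earliest such window starts at 08:20.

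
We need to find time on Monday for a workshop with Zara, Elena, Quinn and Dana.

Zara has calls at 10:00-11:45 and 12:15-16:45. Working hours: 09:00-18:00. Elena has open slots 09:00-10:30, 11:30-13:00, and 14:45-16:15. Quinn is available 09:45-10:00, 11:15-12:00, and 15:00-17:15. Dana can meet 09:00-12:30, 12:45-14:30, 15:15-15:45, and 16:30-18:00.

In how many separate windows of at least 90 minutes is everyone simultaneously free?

0

Zara free within 09:00–18:00: 09:00–10:00, 11:45–12:15, 16:45–18:00.
Zara ∩ Elena: 09:00–10:00, 11:45–12:15.
Zara ∩ Elena ∩ Quinn: 09:45–10:00, 11:45–12:00.
Zara ∩ Elena ∩ Quinn ∩ Dana: 09:45–10:00, 11:45–12:00.
Windows ≥ 90 min: (none).
That's 0 windows.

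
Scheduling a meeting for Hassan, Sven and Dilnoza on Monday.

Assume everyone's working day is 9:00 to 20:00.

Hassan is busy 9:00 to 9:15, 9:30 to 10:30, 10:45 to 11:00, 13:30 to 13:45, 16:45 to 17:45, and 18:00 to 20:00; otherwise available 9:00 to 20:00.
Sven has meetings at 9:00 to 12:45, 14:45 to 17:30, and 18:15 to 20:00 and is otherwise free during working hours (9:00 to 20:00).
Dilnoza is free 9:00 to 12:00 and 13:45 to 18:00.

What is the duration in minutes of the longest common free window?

60 minutes

Hassan free within 09:00–20:00: 09:15–09:30, 10:30–10:45, 11:00–13:30, 13:45–16:45, 17:45–18:00.
Sven free within 09:00–20:00: 12:45–14:45, 17:30–18:15.
Hassan ∩ Sven: 12:45–13:30, 13:45–14:45, 17:45–18:00.
Hassan ∩ Sven ∩ Dilnoza: 13:45–14:45, 17:45–18:00.
Common window lengths: 60, 15 min; longest is 60.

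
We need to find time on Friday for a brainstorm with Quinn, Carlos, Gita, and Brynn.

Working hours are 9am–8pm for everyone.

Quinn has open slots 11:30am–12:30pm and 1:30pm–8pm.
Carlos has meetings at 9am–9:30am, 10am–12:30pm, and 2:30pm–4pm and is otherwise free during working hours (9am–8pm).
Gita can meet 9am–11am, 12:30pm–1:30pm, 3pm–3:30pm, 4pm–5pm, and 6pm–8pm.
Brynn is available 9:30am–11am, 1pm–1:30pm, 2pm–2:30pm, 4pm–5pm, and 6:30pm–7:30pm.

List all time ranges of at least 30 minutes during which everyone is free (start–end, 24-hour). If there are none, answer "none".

16:00–17:00, 18:30–19:30

Carlos free within 09:00–20:00: 09:30–10:00, 12:30–14:30, 16:00–20:00.
Quinn ∩ Carlos: 13:30–14:30, 16:00–20:00.
Quinn ∩ Carlos ∩ Gita: 16:00–17:00, 18:00–20:00.
Quinn ∩ Carlos ∩ Gita ∩ Brynn: 16:00–17:00, 18:30–19:30.
Windows ≥ 30 min: 16:00–17:00, 18:30–19:30.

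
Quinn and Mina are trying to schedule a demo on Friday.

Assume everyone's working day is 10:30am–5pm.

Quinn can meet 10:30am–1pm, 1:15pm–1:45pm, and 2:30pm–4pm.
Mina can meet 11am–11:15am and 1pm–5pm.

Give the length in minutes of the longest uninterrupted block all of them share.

Quinn ∩ Mina: 11:00–11:15, 13:15–13:45, 14:30–16:00.
Common window lengths: 15, 30, 90 min; longest is 90.

90 minutes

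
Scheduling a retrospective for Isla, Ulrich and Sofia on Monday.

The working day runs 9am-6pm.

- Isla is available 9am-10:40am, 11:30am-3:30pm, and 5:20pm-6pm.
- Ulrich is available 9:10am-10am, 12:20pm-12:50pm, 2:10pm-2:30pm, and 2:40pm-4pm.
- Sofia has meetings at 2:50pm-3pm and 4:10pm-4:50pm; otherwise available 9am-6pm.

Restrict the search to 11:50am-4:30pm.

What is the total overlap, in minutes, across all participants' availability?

90 minutes

Sofia free within 09:00–18:00: 09:00–14:50, 15:00–16:10, 16:50–18:00.
Isla ∩ Ulrich: 09:10–10:00, 12:20–12:50, 14:10–14:30, 14:40–15:30.
Isla ∩ Ulrich ∩ Sofia: 09:10–10:00, 12:20–12:50, 14:10–14:30, 14:40–14:50, 15:00–15:30.
Restricted to 11:50–16:30: 12:20–12:50, 14:10–14:30, 14:40–14:50, 15:00–15:30.
Total common minutes: 30 + 20 + 10 + 30 = 90.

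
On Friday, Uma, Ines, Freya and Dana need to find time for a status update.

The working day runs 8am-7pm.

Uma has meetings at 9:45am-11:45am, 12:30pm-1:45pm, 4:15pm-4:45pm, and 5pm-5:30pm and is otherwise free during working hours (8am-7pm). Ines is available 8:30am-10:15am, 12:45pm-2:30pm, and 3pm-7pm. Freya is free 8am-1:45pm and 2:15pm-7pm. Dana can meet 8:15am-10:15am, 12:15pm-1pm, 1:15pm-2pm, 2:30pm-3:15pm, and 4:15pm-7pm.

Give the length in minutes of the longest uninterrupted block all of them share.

Uma free within 08:00–19:00: 08:00–09:45, 11:45–12:30, 13:45–16:15, 16:45–17:00, 17:30–19:00.
Uma ∩ Ines: 08:30–09:45, 13:45–14:30, 15:00–16:15, 16:45–17:00, 17:30–19:00.
Uma ∩ Ines ∩ Freya: 08:30–09:45, 14:15–14:30, 15:00–16:15, 16:45–17:00, 17:30–19:00.
Uma ∩ Ines ∩ Freya ∩ Dana: 08:30–09:45, 15:00–15:15, 16:45–17:00, 17:30–19:00.
Common window lengths: 75, 15, 15, 90 min; longest is 90.

90 minutes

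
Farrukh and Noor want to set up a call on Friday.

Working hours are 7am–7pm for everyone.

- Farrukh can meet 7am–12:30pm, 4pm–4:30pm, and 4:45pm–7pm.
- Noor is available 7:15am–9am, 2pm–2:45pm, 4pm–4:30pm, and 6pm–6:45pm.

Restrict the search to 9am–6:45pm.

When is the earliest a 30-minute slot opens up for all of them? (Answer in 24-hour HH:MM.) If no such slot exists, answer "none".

Farrukh ∩ Noor: 07:15–09:00, 16:00–16:30, 18:00–18:45.
Restricted to 09:00–18:45: 16:00–16:30, 18:00–18:45.
Windows ≥ 30 min: 16:00–16:30, 18:00–18:45.
Earliest such window starts at 16:00.

16:00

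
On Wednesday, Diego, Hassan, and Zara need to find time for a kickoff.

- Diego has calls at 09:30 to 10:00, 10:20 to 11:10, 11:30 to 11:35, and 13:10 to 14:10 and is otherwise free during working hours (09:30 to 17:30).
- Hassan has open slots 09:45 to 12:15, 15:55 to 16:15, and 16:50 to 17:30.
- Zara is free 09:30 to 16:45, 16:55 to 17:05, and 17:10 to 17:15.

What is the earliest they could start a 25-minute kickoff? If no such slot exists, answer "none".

11:35

Diego free within 09:30–17:30: 10:00–10:20, 11:10–11:30, 11:35–13:10, 14:10–17:30.
Diego ∩ Hassan: 10:00–10:20, 11:10–11:30, 11:35–12:15, 15:55–16:15, 16:50–17:30.
Diego ∩ Hassan ∩ Zara: 10:00–10:20, 11:10–11:30, 11:35–12:15, 15:55–16:15, 16:55–17:05, 17:10–17:15.
Windows ≥ 25 min: 11:35–12:15.
Earliest such window starts at 11:35.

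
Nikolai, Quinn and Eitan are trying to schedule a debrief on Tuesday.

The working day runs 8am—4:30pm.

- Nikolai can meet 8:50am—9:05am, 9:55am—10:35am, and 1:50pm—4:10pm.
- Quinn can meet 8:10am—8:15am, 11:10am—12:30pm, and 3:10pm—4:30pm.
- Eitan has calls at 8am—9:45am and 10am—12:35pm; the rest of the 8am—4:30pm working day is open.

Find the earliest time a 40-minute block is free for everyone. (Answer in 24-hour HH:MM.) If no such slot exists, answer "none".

Eitan free within 08:00–16:30: 09:45–10:00, 12:35–16:30.
Nikolai ∩ Quinn: 15:10–16:10.
Nikolai ∩ Quinn ∩ Eitan: 15:10–16:10.
Windows ≥ 40 min: 15:10–16:10.
Earliest such window starts at 15:10.

15:10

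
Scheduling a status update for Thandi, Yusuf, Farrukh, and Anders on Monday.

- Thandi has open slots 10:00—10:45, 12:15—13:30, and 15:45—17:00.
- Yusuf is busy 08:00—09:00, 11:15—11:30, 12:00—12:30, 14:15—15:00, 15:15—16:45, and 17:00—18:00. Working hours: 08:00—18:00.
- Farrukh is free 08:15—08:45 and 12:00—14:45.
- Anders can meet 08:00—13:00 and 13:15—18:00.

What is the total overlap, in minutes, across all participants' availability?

Yusuf free within 08:00–18:00: 09:00–11:15, 11:30–12:00, 12:30–14:15, 15:00–15:15, 16:45–17:00.
Thandi ∩ Yusuf: 10:00–10:45, 12:30–13:30, 16:45–17:00.
Thandi ∩ Yusuf ∩ Farrukh: 12:30–13:30.
Thandi ∩ Yusuf ∩ Farrukh ∩ Anders: 12:30–13:00, 13:15–13:30.
Total common minutes: 30 + 15 = 45.

45 minutes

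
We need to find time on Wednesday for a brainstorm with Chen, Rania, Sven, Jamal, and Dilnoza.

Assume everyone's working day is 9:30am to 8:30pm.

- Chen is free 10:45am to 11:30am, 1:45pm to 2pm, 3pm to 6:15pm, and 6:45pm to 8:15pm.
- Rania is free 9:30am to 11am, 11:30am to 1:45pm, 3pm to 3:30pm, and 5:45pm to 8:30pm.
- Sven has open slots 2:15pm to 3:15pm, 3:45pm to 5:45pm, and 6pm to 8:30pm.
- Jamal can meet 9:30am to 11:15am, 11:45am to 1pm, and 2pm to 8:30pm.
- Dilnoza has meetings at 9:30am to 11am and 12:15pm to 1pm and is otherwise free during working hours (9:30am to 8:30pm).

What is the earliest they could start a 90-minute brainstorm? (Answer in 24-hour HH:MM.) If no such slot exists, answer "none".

18:45

Dilnoza free within 09:30–20:30: 11:00–12:15, 13:00–20:30.
Chen ∩ Rania: 10:45–11:00, 15:00–15:30, 17:45–18:15, 18:45–20:15.
Chen ∩ Rania ∩ Sven: 15:00–15:15, 18:00–18:15, 18:45–20:15.
Chen ∩ Rania ∩ Sven ∩ Jamal: 15:00–15:15, 18:00–18:15, 18:45–20:15.
Chen ∩ Rania ∩ Sven ∩ Jamal ∩ Dilnoza: 15:00–15:15, 18:00–18:15, 18:45–20:15.
Windows ≥ 90 min: 18:45–20:15.
Earliest such window starts at 18:45.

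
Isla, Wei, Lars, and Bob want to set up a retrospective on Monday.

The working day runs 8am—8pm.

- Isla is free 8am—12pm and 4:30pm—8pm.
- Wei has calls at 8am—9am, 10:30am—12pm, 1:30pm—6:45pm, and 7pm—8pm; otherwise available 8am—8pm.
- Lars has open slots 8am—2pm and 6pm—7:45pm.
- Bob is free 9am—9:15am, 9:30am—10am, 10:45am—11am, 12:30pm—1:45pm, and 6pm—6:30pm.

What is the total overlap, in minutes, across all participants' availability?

45 minutes

Wei free within 08:00–20:00: 09:00–10:30, 12:00–13:30, 18:45–19:00.
Isla ∩ Wei: 09:00–10:30, 18:45–19:00.
Isla ∩ Wei ∩ Lars: 09:00–10:30, 18:45–19:00.
Isla ∩ Wei ∩ Lars ∩ Bob: 09:00–09:15, 09:30–10:00.
Total common minutes: 15 + 30 = 45.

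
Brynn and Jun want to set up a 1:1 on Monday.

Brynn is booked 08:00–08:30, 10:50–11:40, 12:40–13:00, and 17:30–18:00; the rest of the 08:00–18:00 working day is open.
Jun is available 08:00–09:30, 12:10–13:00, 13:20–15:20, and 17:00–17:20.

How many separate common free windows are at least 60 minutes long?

2

Brynn free within 08:00–18:00: 08:30–10:50, 11:40–12:40, 13:00–17:30.
Brynn ∩ Jun: 08:30–09:30, 12:10–12:40, 13:20–15:20, 17:00–17:20.
Windows ≥ 60 min: 08:30–09:30, 13:20–15:20.
That's 2 windows.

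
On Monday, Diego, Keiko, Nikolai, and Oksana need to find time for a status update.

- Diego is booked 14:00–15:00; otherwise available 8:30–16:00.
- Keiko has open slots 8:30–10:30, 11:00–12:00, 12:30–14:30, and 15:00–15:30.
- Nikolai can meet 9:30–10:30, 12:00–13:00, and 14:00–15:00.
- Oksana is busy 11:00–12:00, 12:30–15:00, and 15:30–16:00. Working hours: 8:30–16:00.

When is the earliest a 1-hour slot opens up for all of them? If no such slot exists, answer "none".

Diego free within 08:30–16:00: 08:30–14:00, 15:00–16:00.
Oksana free within 08:30–16:00: 08:30–11:00, 12:00–12:30, 15:00–15:30.
Diego ∩ Keiko: 08:30–10:30, 11:00–12:00, 12:30–14:00, 15:00–15:30.
Diego ∩ Keiko ∩ Nikolai: 09:30–10:30, 12:30–13:00.
Diego ∩ Keiko ∩ Nikolai ∩ Oksana: 09:30–10:30.
Windows ≥ 60 min: 09:30–10:30.
Earliest such window starts at 09:30.

09:30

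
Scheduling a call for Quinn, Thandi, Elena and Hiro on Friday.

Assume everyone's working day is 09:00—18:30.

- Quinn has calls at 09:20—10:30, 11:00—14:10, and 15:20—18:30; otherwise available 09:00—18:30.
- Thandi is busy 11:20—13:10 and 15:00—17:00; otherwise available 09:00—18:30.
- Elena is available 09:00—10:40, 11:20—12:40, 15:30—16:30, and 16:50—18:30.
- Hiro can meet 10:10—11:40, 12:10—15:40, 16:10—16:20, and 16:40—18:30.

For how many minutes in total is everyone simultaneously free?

10 minutes

Quinn free within 09:00–18:30: 09:00–09:20, 10:30–11:00, 14:10–15:20.
Thandi free within 09:00–18:30: 09:00–11:20, 13:10–15:00, 17:00–18:30.
Quinn ∩ Thandi: 09:00–09:20, 10:30–11:00, 14:10–15:00.
Quinn ∩ Thandi ∩ Elena: 09:00–09:20, 10:30–10:40.
Quinn ∩ Thandi ∩ Elena ∩ Hiro: 10:30–10:40.
Total common minutes: 10.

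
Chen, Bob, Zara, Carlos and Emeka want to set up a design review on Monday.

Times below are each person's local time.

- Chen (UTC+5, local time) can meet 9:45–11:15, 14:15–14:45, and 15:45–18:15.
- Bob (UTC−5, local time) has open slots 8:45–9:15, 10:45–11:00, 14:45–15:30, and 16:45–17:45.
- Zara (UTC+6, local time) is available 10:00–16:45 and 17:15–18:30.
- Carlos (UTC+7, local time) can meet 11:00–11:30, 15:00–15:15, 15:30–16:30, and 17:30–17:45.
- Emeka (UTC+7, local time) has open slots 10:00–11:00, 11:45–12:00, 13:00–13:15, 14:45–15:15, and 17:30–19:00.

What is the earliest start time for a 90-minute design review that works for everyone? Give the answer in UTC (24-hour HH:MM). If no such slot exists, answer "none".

none

Chen → UTC: 04:45–06:15, 09:15–09:45, 10:45–13:15.
Bob → UTC: 13:45–14:15, 15:45–16:00, 19:45–20:30, 21:45–22:45.
Zara → UTC: 04:00–10:45, 11:15–12:30.
Carlos → UTC: 04:00–04:30, 08:00–08:15, 08:30–09:30, 10:30–10:45.
Emeka → UTC: 03:00–04:00, 04:45–05:00, 06:00–06:15, 07:45–08:15, 10:30–12:00.
Chen ∩ Bob: (none).
Chen ∩ Bob ∩ Zara: (none).
Chen ∩ Bob ∩ Zara ∩ Carlos: (none).
Chen ∩ Bob ∩ Zara ∩ Carlos ∩ Emeka: (none).
Windows ≥ 90 min: (none).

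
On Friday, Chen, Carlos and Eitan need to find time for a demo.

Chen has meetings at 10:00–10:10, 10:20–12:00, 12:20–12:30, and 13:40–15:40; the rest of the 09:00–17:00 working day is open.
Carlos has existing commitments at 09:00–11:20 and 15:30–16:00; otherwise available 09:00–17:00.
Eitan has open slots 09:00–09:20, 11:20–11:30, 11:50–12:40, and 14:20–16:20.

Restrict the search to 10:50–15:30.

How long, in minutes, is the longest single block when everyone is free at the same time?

20 minutes

Chen free within 09:00–17:00: 09:00–10:00, 10:10–10:20, 12:00–12:20, 12:30–13:40, 15:40–17:00.
Carlos free within 09:00–17:00: 11:20–15:30, 16:00–17:00.
Chen ∩ Carlos: 12:00–12:20, 12:30–13:40, 16:00–17:00.
Chen ∩ Carlos ∩ Eitan: 12:00–12:20, 12:30–12:40, 16:00–16:20.
Restricted to 10:50–15:30: 12:00–12:20, 12:30–12:40.
Common window lengths: 20, 10 min; longest is 20.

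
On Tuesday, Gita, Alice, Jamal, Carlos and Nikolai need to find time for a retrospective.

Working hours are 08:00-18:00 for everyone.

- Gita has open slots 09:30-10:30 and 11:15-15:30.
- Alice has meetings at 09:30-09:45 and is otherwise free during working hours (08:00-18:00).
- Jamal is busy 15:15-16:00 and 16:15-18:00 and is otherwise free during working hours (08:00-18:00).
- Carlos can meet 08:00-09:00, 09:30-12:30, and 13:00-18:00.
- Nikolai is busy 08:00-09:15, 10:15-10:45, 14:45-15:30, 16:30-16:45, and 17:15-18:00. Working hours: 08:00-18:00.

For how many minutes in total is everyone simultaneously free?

210 minutes

Alice free within 08:00–18:00: 08:00–09:30, 09:45–18:00.
Jamal free within 08:00–18:00: 08:00–15:15, 16:00–16:15.
Nikolai free within 08:00–18:00: 09:15–10:15, 10:45–14:45, 15:30–16:30, 16:45–17:15.
Gita ∩ Alice: 09:45–10:30, 11:15–15:30.
Gita ∩ Alice ∩ Jamal: 09:45–10:30, 11:15–15:15.
Gita ∩ Alice ∩ Jamal ∩ Carlos: 09:45–10:30, 11:15–12:30, 13:00–15:15.
Gita ∩ Alice ∩ Jamal ∩ Carlos ∩ Nikolai: 09:45–10:15, 11:15–12:30, 13:00–14:45.
Total common minutes: 30 + 75 + 105 = 210.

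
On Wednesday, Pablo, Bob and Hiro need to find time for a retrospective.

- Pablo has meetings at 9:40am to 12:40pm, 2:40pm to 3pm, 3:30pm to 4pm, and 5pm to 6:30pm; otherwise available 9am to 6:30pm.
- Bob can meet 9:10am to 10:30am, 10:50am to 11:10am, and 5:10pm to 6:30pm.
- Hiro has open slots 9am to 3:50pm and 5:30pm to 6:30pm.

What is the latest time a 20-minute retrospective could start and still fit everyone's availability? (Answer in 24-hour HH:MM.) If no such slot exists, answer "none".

09:20

Pablo free within 09:00–18:30: 09:00–09:40, 12:40–14:40, 15:00–15:30, 16:00–17:00.
Pablo ∩ Bob: 09:10–09:40.
Pablo ∩ Bob ∩ Hiro: 09:10–09:40.
Windows ≥ 20 min: 09:10–09:40.
Latest start in the last window 09:10–09:40 is 09:40 − 20 min = 09:20.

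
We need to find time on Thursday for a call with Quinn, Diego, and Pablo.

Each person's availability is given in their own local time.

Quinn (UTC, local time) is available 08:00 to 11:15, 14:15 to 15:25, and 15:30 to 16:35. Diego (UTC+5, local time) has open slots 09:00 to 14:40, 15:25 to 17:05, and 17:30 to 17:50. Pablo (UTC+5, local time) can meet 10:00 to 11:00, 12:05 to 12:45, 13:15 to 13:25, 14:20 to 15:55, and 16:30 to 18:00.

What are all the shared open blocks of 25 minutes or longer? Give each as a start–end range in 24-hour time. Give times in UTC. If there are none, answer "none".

Quinn → UTC: 08:00–11:15, 14:15–15:25, 15:30–16:35.
Diego → UTC: 04:00–09:40, 10:25–12:05, 12:30–12:50.
Pablo → UTC: 05:00–06:00, 07:05–07:45, 08:15–08:25, 09:20–10:55, 11:30–13:00.
Quinn ∩ Diego: 08:00–09:40, 10:25–11:15.
Quinn ∩ Diego ∩ Pablo: 08:15–08:25, 09:20–09:40, 10:25–10:55.
Windows ≥ 25 min: 10:25–10:55.

10:25–10:55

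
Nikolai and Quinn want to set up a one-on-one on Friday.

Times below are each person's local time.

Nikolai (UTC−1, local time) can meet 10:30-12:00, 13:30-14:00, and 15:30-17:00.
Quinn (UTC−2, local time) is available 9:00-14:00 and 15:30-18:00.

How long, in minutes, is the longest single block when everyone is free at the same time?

90 minutes

Nikolai → UTC: 11:30–13:00, 14:30–15:00, 16:30–18:00.
Quinn → UTC: 11:00–16:00, 17:30–20:00.
Nikolai ∩ Quinn: 11:30–13:00, 14:30–15:00, 17:30–18:00.
Common window lengths: 90, 30, 30 min; longest is 90.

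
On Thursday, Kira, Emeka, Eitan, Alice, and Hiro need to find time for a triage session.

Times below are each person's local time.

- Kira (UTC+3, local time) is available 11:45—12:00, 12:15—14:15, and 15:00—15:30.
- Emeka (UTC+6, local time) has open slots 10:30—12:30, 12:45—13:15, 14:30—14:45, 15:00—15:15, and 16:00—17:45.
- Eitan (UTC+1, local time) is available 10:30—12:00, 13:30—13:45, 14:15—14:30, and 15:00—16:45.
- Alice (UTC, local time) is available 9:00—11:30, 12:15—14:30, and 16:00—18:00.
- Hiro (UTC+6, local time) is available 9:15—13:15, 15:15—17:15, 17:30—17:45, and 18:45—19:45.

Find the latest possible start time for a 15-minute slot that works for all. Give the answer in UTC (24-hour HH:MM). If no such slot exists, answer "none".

Kira → UTC: 08:45–09:00, 09:15–11:15, 12:00–12:30.
Emeka → UTC: 04:30–06:30, 06:45–07:15, 08:30–08:45, 09:00–09:15, 10:00–11:45.
Eitan → UTC: 09:30–11:00, 12:30–12:45, 13:15–13:30, 14:00–15:45.
Alice → UTC: 09:00–11:30, 12:15–14:30, 16:00–18:00.
Hiro → UTC: 03:15–07:15, 09:15–11:15, 11:30–11:45, 12:45–13:45.
Kira ∩ Emeka: 10:00–11:15.
Kira ∩ Emeka ∩ Eitan: 10:00–11:00.
Kira ∩ Emeka ∩ Eitan ∩ Alice: 10:00–11:00.
Kira ∩ Emeka ∩ Eitan ∩ Alice ∩ Hiro: 10:00–11:00.
Windows ≥ 15 min: 10:00–11:00.
Latest start in the last window 10:00–11:00 is 11:00 − 15 min = 10:45.

10:45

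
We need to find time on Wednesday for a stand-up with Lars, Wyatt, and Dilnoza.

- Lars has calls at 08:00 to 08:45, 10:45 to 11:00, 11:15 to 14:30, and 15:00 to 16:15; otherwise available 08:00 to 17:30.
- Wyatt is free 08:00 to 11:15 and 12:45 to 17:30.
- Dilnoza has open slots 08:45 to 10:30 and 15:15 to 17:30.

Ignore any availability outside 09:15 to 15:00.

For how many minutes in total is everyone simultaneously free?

75 minutes

Lars free within 08:00–17:30: 08:45–10:45, 11:00–11:15, 14:30–15:00, 16:15–17:30.
Lars ∩ Wyatt: 08:45–10:45, 11:00–11:15, 14:30–15:00, 16:15–17:30.
Lars ∩ Wyatt ∩ Dilnoza: 08:45–10:30, 16:15–17:30.
Restricted to 09:15–15:00: 09:15–10:30.
Total common minutes: 75.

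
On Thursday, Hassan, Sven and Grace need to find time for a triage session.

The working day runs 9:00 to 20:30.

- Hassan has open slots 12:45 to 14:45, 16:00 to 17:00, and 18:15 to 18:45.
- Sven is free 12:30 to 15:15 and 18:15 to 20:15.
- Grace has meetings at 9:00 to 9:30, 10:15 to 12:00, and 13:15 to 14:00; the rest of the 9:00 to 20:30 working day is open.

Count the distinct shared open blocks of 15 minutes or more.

3

Grace free within 09:00–20:30: 09:30–10:15, 12:00–13:15, 14:00–20:30.
Hassan ∩ Sven: 12:45–14:45, 18:15–18:45.
Hassan ∩ Sven ∩ Grace: 12:45–13:15, 14:00–14:45, 18:15–18:45.
Windows ≥ 15 min: 12:45–13:15, 14:00–14:45, 18:15–18:45.
That's 3 windows.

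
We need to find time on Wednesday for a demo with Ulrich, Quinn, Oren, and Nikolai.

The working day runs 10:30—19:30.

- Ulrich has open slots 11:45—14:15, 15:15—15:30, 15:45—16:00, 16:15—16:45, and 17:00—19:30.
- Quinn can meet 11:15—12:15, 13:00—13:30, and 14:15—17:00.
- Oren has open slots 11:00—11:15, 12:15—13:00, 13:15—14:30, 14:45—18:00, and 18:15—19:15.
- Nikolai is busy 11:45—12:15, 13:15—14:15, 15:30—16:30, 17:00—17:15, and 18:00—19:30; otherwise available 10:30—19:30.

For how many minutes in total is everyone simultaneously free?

30 minutes

Nikolai free within 10:30–19:30: 10:30–11:45, 12:15–13:15, 14:15–15:30, 16:30–17:00, 17:15–18:00.
Ulrich ∩ Quinn: 11:45–12:15, 13:00–13:30, 15:15–15:30, 15:45–16:00, 16:15–16:45.
Ulrich ∩ Quinn ∩ Oren: 13:15–13:30, 15:15–15:30, 15:45–16:00, 16:15–16:45.
Ulrich ∩ Quinn ∩ Oren ∩ Nikolai: 15:15–15:30, 16:30–16:45.
Total common minutes: 15 + 15 = 30.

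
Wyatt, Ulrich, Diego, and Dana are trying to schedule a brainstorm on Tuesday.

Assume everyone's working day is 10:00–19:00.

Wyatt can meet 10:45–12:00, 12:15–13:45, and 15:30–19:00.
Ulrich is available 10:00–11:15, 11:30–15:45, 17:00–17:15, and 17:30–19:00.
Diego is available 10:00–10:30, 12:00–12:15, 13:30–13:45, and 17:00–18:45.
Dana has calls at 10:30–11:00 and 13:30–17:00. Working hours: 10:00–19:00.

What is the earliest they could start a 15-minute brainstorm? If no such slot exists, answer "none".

Dana free within 10:00–19:00: 10:00–10:30, 11:00–13:30, 17:00–19:00.
Wyatt ∩ Ulrich: 10:45–11:15, 11:30–12:00, 12:15–13:45, 15:30–15:45, 17:00–17:15, 17:30–19:00.
Wyatt ∩ Ulrich ∩ Diego: 13:30–13:45, 17:00–17:15, 17:30–18:45.
Wyatt ∩ Ulrich ∩ Diego ∩ Dana: 17:00–17:15, 17:30–18:45.
Windows ≥ 15 min: 17:00–17:15, 17:30–18:45.
Earliest such window starts at 17:00.

17:00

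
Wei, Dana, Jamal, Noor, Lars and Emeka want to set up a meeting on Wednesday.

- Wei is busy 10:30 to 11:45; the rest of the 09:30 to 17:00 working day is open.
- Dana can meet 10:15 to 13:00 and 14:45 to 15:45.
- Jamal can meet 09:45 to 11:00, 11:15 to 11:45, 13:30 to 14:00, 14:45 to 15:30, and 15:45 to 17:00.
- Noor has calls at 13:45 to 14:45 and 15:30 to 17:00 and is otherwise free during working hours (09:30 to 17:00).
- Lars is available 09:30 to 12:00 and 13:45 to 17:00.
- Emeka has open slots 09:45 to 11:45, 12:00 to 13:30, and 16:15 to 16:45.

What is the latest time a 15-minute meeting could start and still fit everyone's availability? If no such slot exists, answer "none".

Wei free within 09:30–17:00: 09:30–10:30, 11:45–17:00.
Noor free within 09:30–17:00: 09:30–13:45, 14:45–15:30.
Wei ∩ Dana: 10:15–10:30, 11:45–13:00, 14:45–15:45.
Wei ∩ Dana ∩ Jamal: 10:15–10:30, 14:45–15:30.
Wei ∩ Dana ∩ Jamal ∩ Noor: 10:15–10:30, 14:45–15:30.
Wei ∩ Dana ∩ Jamal ∩ Noor ∩ Lars: 10:15–10:30, 14:45–15:30.
Wei ∩ Dana ∩ Jamal ∩ Noor ∩ Lars ∩ Emeka: 10:15–10:30.
Windows ≥ 15 min: 10:15–10:30.
Latest start in the last window 10:15–10:30 is 10:30 − 15 min = 10:15.

10:15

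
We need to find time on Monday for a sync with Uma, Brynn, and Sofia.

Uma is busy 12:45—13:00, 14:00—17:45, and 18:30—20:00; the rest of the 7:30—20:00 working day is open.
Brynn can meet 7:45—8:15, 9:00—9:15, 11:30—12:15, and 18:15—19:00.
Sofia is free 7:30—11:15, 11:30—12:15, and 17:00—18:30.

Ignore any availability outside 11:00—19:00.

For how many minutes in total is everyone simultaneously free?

Uma free within 07:30–20:00: 07:30–12:45, 13:00–14:00, 17:45–18:30.
Uma ∩ Brynn: 07:45–08:15, 09:00–09:15, 11:30–12:15, 18:15–18:30.
Uma ∩ Brynn ∩ Sofia: 07:45–08:15, 09:00–09:15, 11:30–12:15, 18:15–18:30.
Restricted to 11:00–19:00: 11:30–12:15, 18:15–18:30.
Total common minutes: 45 + 15 = 60.

60 minutes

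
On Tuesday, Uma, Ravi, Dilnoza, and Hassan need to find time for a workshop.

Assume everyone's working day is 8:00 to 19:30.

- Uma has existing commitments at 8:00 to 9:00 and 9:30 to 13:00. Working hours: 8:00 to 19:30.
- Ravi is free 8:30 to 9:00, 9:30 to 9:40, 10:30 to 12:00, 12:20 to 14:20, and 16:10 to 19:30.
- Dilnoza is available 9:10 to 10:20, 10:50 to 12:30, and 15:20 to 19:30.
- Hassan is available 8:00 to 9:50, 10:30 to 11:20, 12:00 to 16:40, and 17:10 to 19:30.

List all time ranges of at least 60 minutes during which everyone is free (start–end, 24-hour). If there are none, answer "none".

17:10–19:30

Uma free within 08:00–19:30: 09:00–09:30, 13:00–19:30.
Uma ∩ Ravi: 13:00–14:20, 16:10–19:30.
Uma ∩ Ravi ∩ Dilnoza: 16:10–19:30.
Uma ∩ Ravi ∩ Dilnoza ∩ Hassan: 16:10–16:40, 17:10–19:30.
Windows ≥ 60 min: 17:10–19:30.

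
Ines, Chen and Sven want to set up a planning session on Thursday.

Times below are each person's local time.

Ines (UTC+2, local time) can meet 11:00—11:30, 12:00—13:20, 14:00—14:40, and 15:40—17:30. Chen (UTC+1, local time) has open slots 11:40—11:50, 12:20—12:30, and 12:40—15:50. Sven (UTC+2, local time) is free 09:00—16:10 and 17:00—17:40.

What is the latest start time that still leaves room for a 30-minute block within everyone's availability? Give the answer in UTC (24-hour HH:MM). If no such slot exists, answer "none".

Ines → UTC: 09:00–09:30, 10:00–11:20, 12:00–12:40, 13:40–15:30.
Chen → UTC: 10:40–10:50, 11:20–11:30, 11:40–14:50.
Sven → UTC: 07:00–14:10, 15:00–15:40.
Ines ∩ Chen: 10:40–10:50, 12:00–12:40, 13:40–14:50.
Ines ∩ Chen ∩ Sven: 10:40–10:50, 12:00–12:40, 13:40–14:10.
Windows ≥ 30 min: 12:00–12:40, 13:40–14:10.
Latest start in the last window 13:40–14:10 is 14:10 − 30 min = 13:40.

13:40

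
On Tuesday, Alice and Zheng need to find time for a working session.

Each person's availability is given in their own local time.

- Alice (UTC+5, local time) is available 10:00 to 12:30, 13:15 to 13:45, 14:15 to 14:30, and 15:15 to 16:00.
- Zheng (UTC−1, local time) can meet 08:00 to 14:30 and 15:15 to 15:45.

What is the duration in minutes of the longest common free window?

45 minutes

Alice → UTC: 05:00–07:30, 08:15–08:45, 09:15–09:30, 10:15–11:00.
Zheng → UTC: 09:00–15:30, 16:15–16:45.
Alice ∩ Zheng: 09:15–09:30, 10:15–11:00.
Common window lengths: 15, 45 min; longest is 45.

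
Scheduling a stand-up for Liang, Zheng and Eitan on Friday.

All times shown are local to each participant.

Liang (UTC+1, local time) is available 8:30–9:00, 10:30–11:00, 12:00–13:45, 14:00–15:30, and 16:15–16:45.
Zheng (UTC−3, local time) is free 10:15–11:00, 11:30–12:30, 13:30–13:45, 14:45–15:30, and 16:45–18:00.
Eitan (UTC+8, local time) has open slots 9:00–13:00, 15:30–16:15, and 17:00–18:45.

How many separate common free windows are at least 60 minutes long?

Liang → UTC: 07:30–08:00, 09:30–10:00, 11:00–12:45, 13:00–14:30, 15:15–15:45.
Zheng → UTC: 13:15–14:00, 14:30–15:30, 16:30–16:45, 17:45–18:30, 19:45–21:00.
Eitan → UTC: 01:00–05:00, 07:30–08:15, 09:00–10:45.
Liang ∩ Zheng: 13:15–14:00, 15:15–15:30.
Liang ∩ Zheng ∩ Eitan: (none).
Windows ≥ 60 min: (none).
That's 0 windows.

0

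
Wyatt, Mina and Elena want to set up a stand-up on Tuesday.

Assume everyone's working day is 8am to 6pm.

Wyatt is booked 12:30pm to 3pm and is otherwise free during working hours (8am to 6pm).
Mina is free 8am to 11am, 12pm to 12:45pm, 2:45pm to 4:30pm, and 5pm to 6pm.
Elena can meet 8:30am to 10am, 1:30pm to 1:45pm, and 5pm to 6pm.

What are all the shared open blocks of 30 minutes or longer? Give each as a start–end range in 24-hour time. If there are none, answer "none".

08:30–10:00, 17:00–18:00

Wyatt free within 08:00–18:00: 08:00–12:30, 15:00–18:00.
Wyatt ∩ Mina: 08:00–11:00, 12:00–12:30, 15:00–16:30, 17:00–18:00.
Wyatt ∩ Mina ∩ Elena: 08:30–10:00, 17:00–18:00.
Windows ≥ 30 min: 08:30–10:00, 17:00–18:00.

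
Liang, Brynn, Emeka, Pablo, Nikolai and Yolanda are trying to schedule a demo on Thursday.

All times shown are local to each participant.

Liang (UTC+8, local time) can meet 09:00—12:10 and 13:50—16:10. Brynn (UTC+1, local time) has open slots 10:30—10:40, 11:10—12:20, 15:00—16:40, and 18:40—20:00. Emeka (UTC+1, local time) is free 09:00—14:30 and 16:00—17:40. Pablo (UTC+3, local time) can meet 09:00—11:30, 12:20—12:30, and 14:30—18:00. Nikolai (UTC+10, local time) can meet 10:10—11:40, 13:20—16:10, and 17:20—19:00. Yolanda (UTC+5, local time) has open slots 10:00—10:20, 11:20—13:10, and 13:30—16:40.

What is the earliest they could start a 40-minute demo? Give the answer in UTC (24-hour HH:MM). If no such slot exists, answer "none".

Liang → UTC: 01:00–04:10, 05:50–08:10.
Brynn → UTC: 09:30–09:40, 10:10–11:20, 14:00–15:40, 17:40–19:00.
Emeka → UTC: 08:00–13:30, 15:00–16:40.
Pablo → UTC: 06:00–08:30, 09:20–09:30, 11:30–15:00.
Nikolai → UTC: 00:10–01:40, 03:20–06:10, 07:20–09:00.
Yolanda → UTC: 05:00–05:20, 06:20–08:10, 08:30–11:40.
Liang ∩ Brynn: (none).
Liang ∩ Brynn ∩ Emeka: (none).
Liang ∩ Brynn ∩ Emeka ∩ Pablo: (none).
Liang ∩ Brynn ∩ Emeka ∩ Pablo ∩ Nikolai: (none).
Liang ∩ Brynn ∩ Emeka ∩ Pablo ∩ Nikolai ∩ Yolanda: (none).
Windows ≥ 40 min: (none).

none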